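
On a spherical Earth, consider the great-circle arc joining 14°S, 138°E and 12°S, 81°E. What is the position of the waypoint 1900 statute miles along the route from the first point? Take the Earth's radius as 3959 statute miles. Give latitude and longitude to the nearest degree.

≈ 15°S, 110°E

Write both endpoints as unit vectors p₁, p₂ with components (cos φ cos λ, cos φ sin λ, sin φ).
The central angle between the endpoints is δ = arccos(p₁·p₂) ≈ 0.968 rad (55.4°). The total great-circle distance is δ·R ≈ 0.968 × 3959 ≈ 3831 mi, so the target fraction is f = 1900/3831 ≈ 0.496.
Interpolate at f ≈ 0.496 with slerp weights a = sin((1−f)δ)/sin δ ≈ 0.569, b = sin(fδ)/sin δ ≈ 0.561.
p = a·p₁ + b·p₂ ≈ (-0.325, 0.911, -0.254); φ = arcsin(p_z) ≈ -14.73°, λ = atan2(p_y, p_x) ≈ 109.61°.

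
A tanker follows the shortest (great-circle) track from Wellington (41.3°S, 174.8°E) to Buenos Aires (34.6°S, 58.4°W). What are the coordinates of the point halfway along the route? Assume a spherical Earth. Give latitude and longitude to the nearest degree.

≈ 60°S, 117°W

Convert each endpoint to a unit vector on the sphere (x = cos φ cos λ, y = cos φ sin λ, z = sin φ).
The central angle between the endpoints is δ = arccos(p₁·p₂) ≈ 1.566 rad (89.8°).
Interpolate at f = 1/2 with slerp weights a = sin((1−f)δ)/sin δ ≈ 0.706, b = sin(fδ)/sin δ ≈ 0.706.
p = a·p₁ + b·p₂ ≈ (-0.224, -0.447, -0.866); φ = arcsin(p_z) ≈ -60.04°, λ = atan2(p_y, p_x) ≈ -116.59°.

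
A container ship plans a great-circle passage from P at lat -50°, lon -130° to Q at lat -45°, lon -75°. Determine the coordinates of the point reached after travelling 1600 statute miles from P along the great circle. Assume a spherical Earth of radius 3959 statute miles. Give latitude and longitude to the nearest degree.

The haversine formula gives a central angle δ ≈ 0.640 rad (36.6°) between the endpoints. The total great-circle distance is δ·R ≈ 0.640 × 3959 ≈ 2532 mi, so the target fraction is f = 1600/2532 ≈ 0.632.
Interpolate at f ≈ 0.632 with slerp weights a = sin((1−f)δ)/sin δ ≈ 0.391, b = sin(fδ)/sin δ ≈ 0.659.
p = a·p₁ + b·p₂ ≈ (-0.041, -0.642, -0.765); φ = arcsin(p_z) ≈ -49.93°, λ = atan2(p_y, p_x) ≈ -93.64°.

≈ lat -50°, lon -94°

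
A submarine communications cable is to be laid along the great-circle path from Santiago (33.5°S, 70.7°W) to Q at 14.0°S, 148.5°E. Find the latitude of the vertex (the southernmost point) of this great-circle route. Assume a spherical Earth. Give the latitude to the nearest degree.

The great circle lies in the plane with unit normal n̂ = (p₁ × p₂)/|p₁ × p₂|.
Here n̂_z ≈ -0.588; the vertex latitude is φ_max = arccos|n̂_z| ≈ 54.0°.
Check via Clairaut: cos φ_max = |cos φ₁| · sin C = cos(33.5°)·sin(135.2°) ≈ 0.588, again giving ≈ 54.0°.

≈ 54°S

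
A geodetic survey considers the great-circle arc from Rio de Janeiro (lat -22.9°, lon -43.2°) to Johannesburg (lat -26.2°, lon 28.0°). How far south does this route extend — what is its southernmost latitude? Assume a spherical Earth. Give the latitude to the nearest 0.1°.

The great circle lies in the plane with unit normal n̂ = (p₁ × p₂)/|p₁ × p₂|.
Here n̂_z ≈ +0.870; the vertex latitude is φ_max = arccos|n̂_z| ≈ 29.5°.

≈ -29.5°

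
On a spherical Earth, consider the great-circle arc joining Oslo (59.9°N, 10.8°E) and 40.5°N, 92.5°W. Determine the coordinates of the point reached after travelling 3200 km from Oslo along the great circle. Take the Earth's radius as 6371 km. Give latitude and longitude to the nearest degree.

≈ 63°N, 51°W

Convert each endpoint to a unit vector on the sphere (x = cos φ cos λ, y = cos φ sin λ, z = sin φ).
The central angle between the endpoints is δ = arccos(p₁·p₂) ≈ 1.077 rad (61.7°). The total great-circle distance is δ·R ≈ 1.077 × 6371 ≈ 6860 km, so the target fraction is f = 3200/6860 ≈ 0.466.
Interpolate at f ≈ 0.466 with slerp weights a = sin((1−f)δ)/sin δ ≈ 0.617, b = sin(fδ)/sin δ ≈ 0.547.
p = a·p₁ + b·p₂ ≈ (0.286, -0.357, 0.889); φ = arcsin(p_z) ≈ 62.76°, λ = atan2(p_y, p_x) ≈ -51.34°.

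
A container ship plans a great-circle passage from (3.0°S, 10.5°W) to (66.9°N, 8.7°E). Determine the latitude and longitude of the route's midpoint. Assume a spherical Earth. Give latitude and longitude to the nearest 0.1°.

The haversine formula gives a central angle δ ≈ 1.243 rad (71.2°) between the endpoints.
Interpolate at f = 1/2 with slerp weights a = sin((1−f)δ)/sin δ ≈ 0.615, b = sin(fδ)/sin δ ≈ 0.615.
p = a·p₁ + b·p₂ ≈ (0.842, -0.075, 0.534); φ = arcsin(p_z) ≈ 32.24°, λ = atan2(p_y, p_x) ≈ -5.12°.

≈ (32.2°N, 5.1°W)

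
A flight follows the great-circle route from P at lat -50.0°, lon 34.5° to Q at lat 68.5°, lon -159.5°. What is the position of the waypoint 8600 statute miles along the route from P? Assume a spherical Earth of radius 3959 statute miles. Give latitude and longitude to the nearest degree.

Write both endpoints as unit vectors p₁, p₂ with components (cos φ cos λ, cos φ sin λ, sin φ).
The central angle between the endpoints is δ = arccos(p₁·p₂) ≈ 2.797 rad (160.3°). The total great-circle distance is δ·R ≈ 2.797 × 3959 ≈ 11075 mi, so the target fraction is f = 8600/11075 ≈ 0.777.
Interpolate at f ≈ 0.777 with slerp weights a = sin((1−f)δ)/sin δ ≈ 1.734, b = sin(fδ)/sin δ ≈ 2.443.
p = a·p₁ + b·p₂ ≈ (0.080, 0.318, 0.945); φ = arcsin(p_z) ≈ 70.88°, λ = atan2(p_y, p_x) ≈ 75.90°.

≈ lat 71°, lon 76°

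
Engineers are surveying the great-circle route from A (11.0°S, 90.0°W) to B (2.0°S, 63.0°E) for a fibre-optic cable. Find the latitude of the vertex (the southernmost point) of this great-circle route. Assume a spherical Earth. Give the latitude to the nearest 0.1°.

The great circle lies in the plane with unit normal n̂ = (p₁ × p₂)/|p₁ × p₂|.
Here n̂_z ≈ +0.895; the vertex latitude is φ_max = arccos|n̂_z| ≈ 26.5°.
Check via Clairaut: cos φ_max = |cos φ₁| · sin C = cos(11.0°)·sin(114.2°) ≈ 0.895, again giving ≈ 26.5°.

≈ 26.5°S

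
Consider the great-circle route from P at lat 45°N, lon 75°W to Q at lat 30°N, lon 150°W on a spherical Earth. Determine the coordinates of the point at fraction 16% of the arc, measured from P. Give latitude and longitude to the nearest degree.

Write both endpoints as unit vectors p₁, p₂ with components (cos φ cos λ, cos φ sin λ, sin φ).
The central angle between the endpoints is δ = arccos(p₁·p₂) ≈ 1.033 rad (59.2°).
Interpolate at f = 0.16 with slerp weights a = sin((1−f)δ)/sin δ ≈ 0.888, b = sin(fδ)/sin δ ≈ 0.192.
p = a·p₁ + b·p₂ ≈ (0.019, -0.690, 0.724); φ = arcsin(p_z) ≈ 46.38°, λ = atan2(p_y, p_x) ≈ -88.43°.

≈ lat 46°N, lon 88°W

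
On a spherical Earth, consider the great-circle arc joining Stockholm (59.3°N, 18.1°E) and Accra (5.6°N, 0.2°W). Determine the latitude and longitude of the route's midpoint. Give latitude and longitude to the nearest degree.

≈ (33°N, 6°E)

From cos δ = sin φ₁ sin φ₂ + cos φ₁ cos φ₂ cos Δλ, the central angle is δ ≈ 0.969 rad (55.5°).
Interpolate at f = 1/2 with slerp weights a = sin((1−f)δ)/sin δ ≈ 0.565, b = sin(fδ)/sin δ ≈ 0.565.
p = a·p₁ + b·p₂ ≈ (0.836, 0.088, 0.541); φ = arcsin(p_z) ≈ 32.75°, λ = atan2(p_y, p_x) ≈ 5.98°.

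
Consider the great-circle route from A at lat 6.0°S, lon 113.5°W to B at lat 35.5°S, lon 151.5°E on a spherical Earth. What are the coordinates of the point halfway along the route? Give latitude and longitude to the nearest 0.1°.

≈ lat 29.1°S, lon 154.8°W

From cos δ = sin φ₁ sin φ₂ + cos φ₁ cos φ₂ cos Δλ, the central angle is δ ≈ 1.581 rad (90.6°).
Interpolate at f = 1/2 with slerp weights a = sin((1−f)δ)/sin δ ≈ 0.711, b = sin(fδ)/sin δ ≈ 0.711.
p = a·p₁ + b·p₂ ≈ (-0.790, -0.372, -0.487); φ = arcsin(p_z) ≈ -29.14°, λ = atan2(p_y, p_x) ≈ -154.79°.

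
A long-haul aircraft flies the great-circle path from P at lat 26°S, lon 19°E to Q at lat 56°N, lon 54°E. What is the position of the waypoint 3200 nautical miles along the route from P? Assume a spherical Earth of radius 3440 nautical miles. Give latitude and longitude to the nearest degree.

Convert each endpoint to a unit vector on the sphere (x = cos φ cos λ, y = cos φ sin λ, z = sin φ).
The central angle between the endpoints is δ = arccos(p₁·p₂) ≈ 1.522 rad (87.2°). The total great-circle distance is δ·R ≈ 1.522 × 3440 ≈ 5237 nmi, so the target fraction is f = 3200/5237 ≈ 0.611.
Interpolate at f ≈ 0.611 with slerp weights a = sin((1−f)δ)/sin δ ≈ 0.559, b = sin(fδ)/sin δ ≈ 0.803.
p = a·p₁ + b·p₂ ≈ (0.739, 0.527, 0.420); φ = arcsin(p_z) ≈ 24.86°, λ = atan2(p_y, p_x) ≈ 35.48°.

≈ lat 25°N, lon 35°E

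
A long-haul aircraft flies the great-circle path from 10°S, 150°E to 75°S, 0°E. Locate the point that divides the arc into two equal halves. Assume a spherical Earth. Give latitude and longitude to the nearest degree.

Write both endpoints as unit vectors p₁, p₂ with components (cos φ cos λ, cos φ sin λ, sin φ).
The central angle between the endpoints is δ = arccos(p₁·p₂) ≈ 1.624 rad (93.0°).
Interpolate at f = 1/2 with slerp weights a = sin((1−f)δ)/sin δ ≈ 0.727, b = sin(fδ)/sin δ ≈ 0.727.
p = a·p₁ + b·p₂ ≈ (-0.432, 0.358, -0.828); φ = arcsin(p_z) ≈ -55.90°, λ = atan2(p_y, p_x) ≈ 140.34°.

≈ 56°S, 140°E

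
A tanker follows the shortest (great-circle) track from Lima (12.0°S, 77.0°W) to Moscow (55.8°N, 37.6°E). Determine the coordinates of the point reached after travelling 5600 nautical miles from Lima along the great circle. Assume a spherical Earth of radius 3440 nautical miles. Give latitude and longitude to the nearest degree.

≈ (55°N, 1°E)

Convert each endpoint to a unit vector on the sphere (x = cos φ cos λ, y = cos φ sin λ, z = sin φ).
The central angle between the endpoints is δ = arccos(p₁·p₂) ≈ 1.983 rad (113.6°). The total great-circle distance is δ·R ≈ 1.983 × 3440 ≈ 6822 nmi, so the target fraction is f = 5600/6822 ≈ 0.821.
Interpolate at f ≈ 0.821 with slerp weights a = sin((1−f)δ)/sin δ ≈ 0.380, b = sin(fδ)/sin δ ≈ 1.090.
p = a·p₁ + b·p₂ ≈ (0.569, 0.012, 0.822); φ = arcsin(p_z) ≈ 55.32°, λ = atan2(p_y, p_x) ≈ 1.19°.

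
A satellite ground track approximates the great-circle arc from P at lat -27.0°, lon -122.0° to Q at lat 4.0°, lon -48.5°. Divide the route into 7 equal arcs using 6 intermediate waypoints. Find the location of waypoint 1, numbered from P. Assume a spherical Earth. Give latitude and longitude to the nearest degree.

The haversine formula gives a central angle δ ≈ 1.348 rad (77.2°) between the endpoints.
Interpolate at f = 1/7 with slerp weights a = sin((1−f)δ)/sin δ ≈ 0.938, b = sin(fδ)/sin δ ≈ 0.196.
p = a·p₁ + b·p₂ ≈ (-0.313, -0.856, -0.412); φ = arcsin(p_z) ≈ -24.35°, λ = atan2(p_y, p_x) ≈ -110.11°.

≈ lat -24°, lon -110°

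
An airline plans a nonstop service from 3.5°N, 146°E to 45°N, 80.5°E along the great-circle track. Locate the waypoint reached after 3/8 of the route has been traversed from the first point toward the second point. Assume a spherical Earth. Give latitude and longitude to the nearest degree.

≈ 22°N, 127°E

Convert each endpoint to a unit vector on the sphere (x = cos φ cos λ, y = cos φ sin λ, z = sin φ).
The central angle between the endpoints is δ = arccos(p₁·p₂) ≈ 1.228 rad (70.4°).
Interpolate at f = 3/8 with slerp weights a = sin((1−f)δ)/sin δ ≈ 0.737, b = sin(fδ)/sin δ ≈ 0.472.
p = a·p₁ + b·p₂ ≈ (-0.555, 0.741, 0.379); φ = arcsin(p_z) ≈ 22.25°, λ = atan2(p_y, p_x) ≈ 126.85°.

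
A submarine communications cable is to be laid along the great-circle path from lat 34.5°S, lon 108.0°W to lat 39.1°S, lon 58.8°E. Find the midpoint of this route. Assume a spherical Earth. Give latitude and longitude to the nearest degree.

Write both endpoints as unit vectors p₁, p₂ with components (cos φ cos λ, cos φ sin λ, sin φ).
The central angle between the endpoints is δ = arccos(p₁·p₂) ≈ 1.839 rad (105.4°).
Interpolate at f = 1/2 with slerp weights a = sin((1−f)δ)/sin δ ≈ 0.825, b = sin(fδ)/sin δ ≈ 0.825.
p = a·p₁ + b·p₂ ≈ (0.122, -0.099, -0.988); φ = arcsin(p_z) ≈ -80.98°, λ = atan2(p_y, p_x) ≈ -39.16°.

≈ lat 81°S, lon 39°W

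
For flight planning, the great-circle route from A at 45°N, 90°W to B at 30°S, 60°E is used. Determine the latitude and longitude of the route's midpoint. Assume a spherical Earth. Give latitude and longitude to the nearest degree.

≈ 25°N, 6°E

The haversine formula gives a central angle δ ≈ 2.655 rad (152.1°) between the endpoints.
Interpolate at f = 1/2 with slerp weights a = sin((1−f)δ)/sin δ ≈ 2.075, b = sin(fδ)/sin δ ≈ 2.075.
p = a·p₁ + b·p₂ ≈ (0.899, 0.089, 0.430); φ = arcsin(p_z) ≈ 25.45°, λ = atan2(p_y, p_x) ≈ 5.66°.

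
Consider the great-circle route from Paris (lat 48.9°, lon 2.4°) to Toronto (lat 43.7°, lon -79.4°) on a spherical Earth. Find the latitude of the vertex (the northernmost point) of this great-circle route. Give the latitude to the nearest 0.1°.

≈ 54.4°

The great circle lies in the plane with unit normal n̂ = (p₁ × p₂)/|p₁ × p₂|.
Here n̂_z ≈ -0.582; the vertex latitude is φ_max = arccos|n̂_z| ≈ 54.4°.
Check via Clairaut: cos φ_max = |cos φ₁| · sin C = cos(48.9°)·sin(62.3°) ≈ 0.582, again giving ≈ 54.4°.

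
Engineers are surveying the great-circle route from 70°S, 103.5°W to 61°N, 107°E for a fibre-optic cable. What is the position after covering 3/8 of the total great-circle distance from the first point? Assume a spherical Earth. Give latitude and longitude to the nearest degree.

≈ 33°S, 157°E

Write both endpoints as unit vectors p₁, p₂ with components (cos φ cos λ, cos φ sin λ, sin φ).
The central angle between the endpoints is δ = arccos(p₁·p₂) ≈ 2.875 rad (164.7°).
Interpolate at f = 3/8 with slerp weights a = sin((1−f)δ)/sin δ ≈ 3.703, b = sin(fδ)/sin δ ≈ 3.348.
p = a·p₁ + b·p₂ ≈ (-0.770, 0.321, -0.551); φ = arcsin(p_z) ≈ -33.46°, λ = atan2(p_y, p_x) ≈ 157.39°.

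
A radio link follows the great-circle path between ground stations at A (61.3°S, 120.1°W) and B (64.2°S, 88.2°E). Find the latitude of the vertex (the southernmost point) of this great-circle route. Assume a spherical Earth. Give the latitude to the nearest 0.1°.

≈ 82.8°S

The great circle lies in the plane with unit normal n̂ = (p₁ × p₂)/|p₁ × p₂|.
Here n̂_z ≈ -0.125; the vertex latitude is φ_max = arccos|n̂_z| ≈ 82.8°.
Check via Clairaut: cos φ_max = |cos φ₁| · sin C = cos(61.3°)·sin(165.0°) ≈ 0.125, again giving ≈ 82.8°.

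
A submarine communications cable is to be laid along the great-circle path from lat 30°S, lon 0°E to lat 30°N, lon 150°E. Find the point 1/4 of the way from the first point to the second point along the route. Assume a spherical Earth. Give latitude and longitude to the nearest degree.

≈ lat 19°S, lon 41°E

The haversine formula gives a central angle δ ≈ 2.689 rad (154.1°) between the endpoints.
Interpolate at f = 1/4 with slerp weights a = sin((1−f)δ)/sin δ ≈ 2.065, b = sin(fδ)/sin δ ≈ 1.426.
p = a·p₁ + b·p₂ ≈ (0.719, 0.617, -0.320); φ = arcsin(p_z) ≈ -18.64°, λ = atan2(p_y, p_x) ≈ 40.65°.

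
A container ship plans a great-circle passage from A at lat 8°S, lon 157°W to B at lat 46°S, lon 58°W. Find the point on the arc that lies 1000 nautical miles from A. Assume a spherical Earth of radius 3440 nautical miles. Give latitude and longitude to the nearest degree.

≈ lat 20°S, lon 145°W

From cos δ = sin φ₁ sin φ₂ + cos φ₁ cos φ₂ cos Δλ, the central angle is δ ≈ 1.578 rad (90.4°). The total great-circle distance is δ·R ≈ 1.578 × 3440 ≈ 5429 nmi, so the target fraction is f = 1000/5429 ≈ 0.184.
Interpolate at f ≈ 0.184 with slerp weights a = sin((1−f)δ)/sin δ ≈ 0.960, b = sin(fδ)/sin δ ≈ 0.287.
p = a·p₁ + b·p₂ ≈ (-0.770, -0.540, -0.340); φ = arcsin(p_z) ≈ -19.87°, λ = atan2(p_y, p_x) ≈ -144.93°.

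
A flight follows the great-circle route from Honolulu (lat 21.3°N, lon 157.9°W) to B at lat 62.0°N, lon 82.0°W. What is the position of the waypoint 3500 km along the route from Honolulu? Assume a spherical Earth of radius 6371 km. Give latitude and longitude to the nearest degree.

≈ lat 47°N, lon 135°W

The haversine formula gives a central angle δ ≈ 1.129 rad (64.7°) between the endpoints. The total great-circle distance is δ·R ≈ 1.129 × 6371 ≈ 7195 km, so the target fraction is f = 3500/7195 ≈ 0.486.
Interpolate at f ≈ 0.486 with slerp weights a = sin((1−f)δ)/sin δ ≈ 0.606, b = sin(fδ)/sin δ ≈ 0.578.
p = a·p₁ + b·p₂ ≈ (-0.485, -0.481, 0.730); φ = arcsin(p_z) ≈ 46.89°, λ = atan2(p_y, p_x) ≈ -135.27°.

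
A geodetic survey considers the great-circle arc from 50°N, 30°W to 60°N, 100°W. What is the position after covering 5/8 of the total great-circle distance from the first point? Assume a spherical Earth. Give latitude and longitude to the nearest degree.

From cos δ = sin φ₁ sin φ₂ + cos φ₁ cos φ₂ cos Δλ, the central angle is δ ≈ 0.687 rad (39.3°).
Interpolate at f = 5/8 with slerp weights a = sin((1−f)δ)/sin δ ≈ 0.402, b = sin(fδ)/sin δ ≈ 0.656.
p = a·p₁ + b·p₂ ≈ (0.167, -0.452, 0.876); φ = arcsin(p_z) ≈ 61.18°, λ = atan2(p_y, p_x) ≈ -69.78°.

≈ 61°N, 70°W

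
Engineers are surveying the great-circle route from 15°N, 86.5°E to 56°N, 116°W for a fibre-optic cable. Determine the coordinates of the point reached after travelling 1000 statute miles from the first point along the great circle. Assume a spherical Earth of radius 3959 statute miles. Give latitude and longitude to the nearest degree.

Convert each endpoint to a unit vector on the sphere (x = cos φ cos λ, y = cos φ sin λ, z = sin φ).
The central angle between the endpoints is δ = arccos(p₁·p₂) ≈ 1.859 rad (106.5°). The total great-circle distance is δ·R ≈ 1.859 × 3959 ≈ 7361 mi, so the target fraction is f = 1000/7361 ≈ 0.136.
Interpolate at f ≈ 0.136 with slerp weights a = sin((1−f)δ)/sin δ ≈ 1.042, b = sin(fδ)/sin δ ≈ 0.261.
p = a·p₁ + b·p₂ ≈ (-0.002, 0.874, 0.486); φ = arcsin(p_z) ≈ 29.07°, λ = atan2(p_y, p_x) ≈ 90.16°.

≈ 29°N, 90°E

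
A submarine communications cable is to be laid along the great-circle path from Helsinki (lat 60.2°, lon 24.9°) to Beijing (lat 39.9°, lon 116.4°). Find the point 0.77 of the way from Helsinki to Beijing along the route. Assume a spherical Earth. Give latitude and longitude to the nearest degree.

From cos δ = sin φ₁ sin φ₂ + cos φ₁ cos φ₂ cos Δλ, the central angle is δ ≈ 0.992 rad (56.9°).
Interpolate at f = 0.77 with slerp weights a = sin((1−f)δ)/sin δ ≈ 0.270, b = sin(fδ)/sin δ ≈ 0.826.
p = a·p₁ + b·p₂ ≈ (-0.160, 0.624, 0.765); φ = arcsin(p_z) ≈ 49.87°, λ = atan2(p_y, p_x) ≈ 104.38°.

≈ lat 50°, lon 104°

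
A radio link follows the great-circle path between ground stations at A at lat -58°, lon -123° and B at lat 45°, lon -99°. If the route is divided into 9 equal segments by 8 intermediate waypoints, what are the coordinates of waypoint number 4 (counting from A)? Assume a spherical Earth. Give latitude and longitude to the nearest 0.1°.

≈ lat -12.4°, lon -110.2°

The haversine formula gives a central angle δ ≈ 1.831 rad (104.9°) between the endpoints.
Interpolate at f = 4/9 with slerp weights a = sin((1−f)δ)/sin δ ≈ 0.880, b = sin(fδ)/sin δ ≈ 0.752.
p = a·p₁ + b·p₂ ≈ (-0.337, -0.917, -0.215); φ = arcsin(p_z) ≈ -12.39°, λ = atan2(p_y, p_x) ≈ -110.20°.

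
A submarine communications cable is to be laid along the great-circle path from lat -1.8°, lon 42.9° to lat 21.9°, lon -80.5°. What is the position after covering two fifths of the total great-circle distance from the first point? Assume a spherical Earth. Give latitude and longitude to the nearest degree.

Convert each endpoint to a unit vector on the sphere (x = cos φ cos λ, y = cos φ sin λ, z = sin φ).
The central angle between the endpoints is δ = arccos(p₁·p₂) ≈ 2.120 rad (121.5°).
Interpolate at f = 2/5 with slerp weights a = sin((1−f)δ)/sin δ ≈ 1.121, b = sin(fδ)/sin δ ≈ 0.879.
p = a·p₁ + b·p₂ ≈ (0.955, -0.042, 0.293); φ = arcsin(p_z) ≈ 17.03°, λ = atan2(p_y, p_x) ≈ -2.54°.

≈ lat 17°, lon -3°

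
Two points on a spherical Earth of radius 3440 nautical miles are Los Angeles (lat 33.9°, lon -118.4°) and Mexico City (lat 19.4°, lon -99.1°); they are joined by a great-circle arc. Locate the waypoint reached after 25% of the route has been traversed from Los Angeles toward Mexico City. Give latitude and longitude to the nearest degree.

Convert each endpoint to a unit vector on the sphere (x = cos φ cos λ, y = cos φ sin λ, z = sin φ).
The central angle between the endpoints is δ = arccos(p₁·p₂) ≈ 0.392 rad (22.5°).
Interpolate at f = 0.25 with slerp weights a = sin((1−f)δ)/sin δ ≈ 0.759, b = sin(fδ)/sin δ ≈ 0.256.
p = a·p₁ + b·p₂ ≈ (-0.338, -0.792, 0.508); φ = arcsin(p_z) ≈ 30.54°, λ = atan2(p_y, p_x) ≈ -113.08°.

≈ lat 31°, lon -113°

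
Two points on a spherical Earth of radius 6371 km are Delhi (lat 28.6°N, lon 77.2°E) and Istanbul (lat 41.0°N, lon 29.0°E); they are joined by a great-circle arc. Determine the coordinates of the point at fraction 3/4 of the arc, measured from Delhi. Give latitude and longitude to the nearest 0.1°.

≈ lat 39.9°N, lon 42.4°E

Convert each endpoint to a unit vector on the sphere (x = cos φ cos λ, y = cos φ sin λ, z = sin φ).
The central angle between the endpoints is δ = arccos(p₁·p₂) ≈ 0.714 rad (40.9°).
Interpolate at f = 3/4 with slerp weights a = sin((1−f)δ)/sin δ ≈ 0.271, b = sin(fδ)/sin δ ≈ 0.779.
p = a·p₁ + b·p₂ ≈ (0.567, 0.517, 0.641); φ = arcsin(p_z) ≈ 39.87°, λ = atan2(p_y, p_x) ≈ 42.37°.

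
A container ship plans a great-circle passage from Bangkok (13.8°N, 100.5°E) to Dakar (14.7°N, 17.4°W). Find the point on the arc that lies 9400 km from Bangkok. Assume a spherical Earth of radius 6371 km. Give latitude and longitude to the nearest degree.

Convert each endpoint to a unit vector on the sphere (x = cos φ cos λ, y = cos φ sin λ, z = sin φ).
The central angle between the endpoints is δ = arccos(p₁·p₂) ≈ 1.960 rad (112.3°). The total great-circle distance is δ·R ≈ 1.960 × 6371 ≈ 12484 km, so the target fraction is f = 9400/12484 ≈ 0.753.
Interpolate at f ≈ 0.753 with slerp weights a = sin((1−f)δ)/sin δ ≈ 0.503, b = sin(fδ)/sin δ ≈ 1.076.
p = a·p₁ + b·p₂ ≈ (0.904, 0.169, 0.393); φ = arcsin(p_z) ≈ 23.14°, λ = atan2(p_y, p_x) ≈ 10.60°.

≈ 23°N, 11°E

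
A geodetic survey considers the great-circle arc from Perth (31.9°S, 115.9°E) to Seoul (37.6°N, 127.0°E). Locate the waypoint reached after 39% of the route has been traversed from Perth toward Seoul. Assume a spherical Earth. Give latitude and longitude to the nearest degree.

The haversine formula gives a central angle δ ≈ 1.226 rad (70.3°) between the endpoints.
Interpolate at f = 0.39 with slerp weights a = sin((1−f)δ)/sin δ ≈ 0.723, b = sin(fδ)/sin δ ≈ 0.489.
p = a·p₁ + b·p₂ ≈ (-0.501, 0.861, -0.084); φ = arcsin(p_z) ≈ -4.79°, λ = atan2(p_y, p_x) ≈ 120.19°.

≈ (5°S, 120°E)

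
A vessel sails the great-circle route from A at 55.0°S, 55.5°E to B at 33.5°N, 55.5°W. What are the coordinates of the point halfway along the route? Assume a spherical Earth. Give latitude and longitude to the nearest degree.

≈ 18°S, 15°W

The haversine formula gives a central angle δ ≈ 2.244 rad (128.6°) between the endpoints.
Interpolate at f = 1/2 with slerp weights a = sin((1−f)δ)/sin δ ≈ 1.152, b = sin(fδ)/sin δ ≈ 1.152.
p = a·p₁ + b·p₂ ≈ (0.919, -0.247, -0.308); φ = arcsin(p_z) ≈ -17.94°, λ = atan2(p_y, p_x) ≈ -15.06°.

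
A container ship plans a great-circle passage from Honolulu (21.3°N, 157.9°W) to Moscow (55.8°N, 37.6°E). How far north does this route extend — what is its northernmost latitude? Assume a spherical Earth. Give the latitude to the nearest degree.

≈ 82°N

The great circle lies in the plane with unit normal n̂ = (p₁ × p₂)/|p₁ × p₂|.
Here n̂_z ≈ -0.143; the vertex latitude is φ_max = arccos|n̂_z| ≈ 81.8°.
Check via Clairaut: cos φ_max = |cos φ₁| · sin C = cos(21.3°)·sin(8.8°) ≈ 0.143, again giving ≈ 81.8°.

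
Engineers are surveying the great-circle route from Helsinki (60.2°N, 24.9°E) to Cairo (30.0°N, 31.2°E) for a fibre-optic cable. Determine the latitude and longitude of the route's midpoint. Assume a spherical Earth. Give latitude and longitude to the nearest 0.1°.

≈ 45.1°N, 28.9°E

Write both endpoints as unit vectors p₁, p₂ with components (cos φ cos λ, cos φ sin λ, sin φ).
The central angle between the endpoints is δ = arccos(p₁·p₂) ≈ 0.532 rad (30.5°).
Interpolate at f = 1/2 with slerp weights a = sin((1−f)δ)/sin δ ≈ 0.518, b = sin(fδ)/sin δ ≈ 0.518.
p = a·p₁ + b·p₂ ≈ (0.618, 0.341, 0.709); φ = arcsin(p_z) ≈ 45.14°, λ = atan2(p_y, p_x) ≈ 28.90°.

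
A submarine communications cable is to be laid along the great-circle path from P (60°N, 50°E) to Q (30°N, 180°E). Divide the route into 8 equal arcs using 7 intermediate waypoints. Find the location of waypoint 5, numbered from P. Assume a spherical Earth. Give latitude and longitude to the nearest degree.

≈ (57°N, 159°E)

Convert each endpoint to a unit vector on the sphere (x = cos φ cos λ, y = cos φ sin λ, z = sin φ).
The central angle between the endpoints is δ = arccos(p₁·p₂) ≈ 1.415 rad (81.1°).
Interpolate at f = 5/8 with slerp weights a = sin((1−f)δ)/sin δ ≈ 0.512, b = sin(fδ)/sin δ ≈ 0.783.
p = a·p₁ + b·p₂ ≈ (-0.514, 0.196, 0.835); φ = arcsin(p_z) ≈ 56.65°, λ = atan2(p_y, p_x) ≈ 159.08°.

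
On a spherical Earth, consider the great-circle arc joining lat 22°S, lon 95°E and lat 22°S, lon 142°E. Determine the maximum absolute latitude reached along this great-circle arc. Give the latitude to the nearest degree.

≈ 24°S

The great circle lies in the plane with unit normal n̂ = (p₁ × p₂)/|p₁ × p₂|.
Here n̂_z ≈ +0.915; the vertex latitude is φ_max = arccos|n̂_z| ≈ 23.8°.
Check via Clairaut: cos φ_max = |cos φ₁| · sin C = cos(22.0°)·sin(99.3°) ≈ 0.915, again giving ≈ 23.8°.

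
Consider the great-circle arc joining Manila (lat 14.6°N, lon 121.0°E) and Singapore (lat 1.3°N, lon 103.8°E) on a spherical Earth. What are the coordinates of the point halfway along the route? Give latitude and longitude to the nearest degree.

Convert each endpoint to a unit vector on the sphere (x = cos φ cos λ, y = cos φ sin λ, z = sin φ).
The central angle between the endpoints is δ = arccos(p₁·p₂) ≈ 0.377 rad (21.6°).
Interpolate at f = 1/2 with slerp weights a = sin((1−f)δ)/sin δ ≈ 0.509, b = sin(fδ)/sin δ ≈ 0.509.
p = a·p₁ + b·p₂ ≈ (-0.375, 0.916, 0.140); φ = arcsin(p_z) ≈ 8.04°, λ = atan2(p_y, p_x) ≈ 112.26°.

≈ lat 8°N, lon 112°E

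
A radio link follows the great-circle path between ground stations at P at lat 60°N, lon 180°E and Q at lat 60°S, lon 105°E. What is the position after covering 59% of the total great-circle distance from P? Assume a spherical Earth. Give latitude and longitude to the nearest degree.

≈ lat 11°S, lon 138°E

Convert each endpoint to a unit vector on the sphere (x = cos φ cos λ, y = cos φ sin λ, z = sin φ).
The central angle between the endpoints is δ = arccos(p₁·p₂) ≈ 2.326 rad (133.3°).
Interpolate at f = 0.59 with slerp weights a = sin((1−f)δ)/sin δ ≈ 1.120, b = sin(fδ)/sin δ ≈ 1.346.
p = a·p₁ + b·p₂ ≈ (-0.734, 0.650, -0.196); φ = arcsin(p_z) ≈ -11.31°, λ = atan2(p_y, p_x) ≈ 138.47°.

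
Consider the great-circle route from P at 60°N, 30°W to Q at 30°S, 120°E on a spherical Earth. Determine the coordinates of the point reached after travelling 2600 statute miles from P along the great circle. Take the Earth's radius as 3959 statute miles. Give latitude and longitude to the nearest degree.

The haversine formula gives a central angle δ ≈ 2.512 rad (143.9°) between the endpoints. The total great-circle distance is δ·R ≈ 2.512 × 3959 ≈ 9943 mi, so the target fraction is f = 2600/9943 ≈ 0.261.
Interpolate at f ≈ 0.261 with slerp weights a = sin((1−f)δ)/sin δ ≈ 1.629, b = sin(fδ)/sin δ ≈ 1.036.
p = a·p₁ + b·p₂ ≈ (0.257, 0.370, 0.893); φ = arcsin(p_z) ≈ 63.24°, λ = atan2(p_y, p_x) ≈ 55.23°.

≈ 63°N, 55°E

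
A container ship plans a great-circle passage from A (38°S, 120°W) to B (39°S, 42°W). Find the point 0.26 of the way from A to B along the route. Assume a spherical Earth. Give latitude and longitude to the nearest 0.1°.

≈ (43.6°S, 101.1°W)

From cos δ = sin φ₁ sin φ₂ + cos φ₁ cos φ₂ cos Δλ, the central angle is δ ≈ 1.030 rad (59.0°).
Interpolate at f = 0.26 with slerp weights a = sin((1−f)δ)/sin δ ≈ 0.805, b = sin(fδ)/sin δ ≈ 0.309.
p = a·p₁ + b·p₂ ≈ (-0.139, -0.710, -0.690); φ = arcsin(p_z) ≈ -43.64°, λ = atan2(p_y, p_x) ≈ -101.08°.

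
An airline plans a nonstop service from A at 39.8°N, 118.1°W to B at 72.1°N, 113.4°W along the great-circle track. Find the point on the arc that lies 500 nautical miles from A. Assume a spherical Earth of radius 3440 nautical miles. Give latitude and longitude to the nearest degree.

Write both endpoints as unit vectors p₁, p₂ with components (cos φ cos λ, cos φ sin λ, sin φ).
The central angle between the endpoints is δ = arccos(p₁·p₂) ≈ 0.565 rad (32.4°). The total great-circle distance is δ·R ≈ 0.565 × 3440 ≈ 1944 nmi, so the target fraction is f = 500/1944 ≈ 0.257.
Interpolate at f ≈ 0.257 with slerp weights a = sin((1−f)δ)/sin δ ≈ 0.761, b = sin(fδ)/sin δ ≈ 0.270.
p = a·p₁ + b·p₂ ≈ (-0.308, -0.592, 0.745); φ = arcsin(p_z) ≈ 48.12°, λ = atan2(p_y, p_x) ≈ -117.52°.

≈ 48°N, 118°W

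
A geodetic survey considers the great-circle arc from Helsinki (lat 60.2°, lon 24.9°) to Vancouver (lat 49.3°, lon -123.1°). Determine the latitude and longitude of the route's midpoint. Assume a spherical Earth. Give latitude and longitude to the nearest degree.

Convert each endpoint to a unit vector on the sphere (x = cos φ cos λ, y = cos φ sin λ, z = sin φ).
The central angle between the endpoints is δ = arccos(p₁·p₂) ≈ 1.178 rad (67.5°).
Interpolate at f = 1/2 with slerp weights a = sin((1−f)δ)/sin δ ≈ 0.601, b = sin(fδ)/sin δ ≈ 0.601.
p = a·p₁ + b·p₂ ≈ (0.057, -0.203, 0.978); φ = arcsin(p_z) ≈ 77.85°, λ = atan2(p_y, p_x) ≈ -74.31°.

≈ lat 78°, lon -74°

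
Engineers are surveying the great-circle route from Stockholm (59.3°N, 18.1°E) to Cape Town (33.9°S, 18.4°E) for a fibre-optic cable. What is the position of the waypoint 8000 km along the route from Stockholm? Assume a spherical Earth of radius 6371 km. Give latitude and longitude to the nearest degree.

Write both endpoints as unit vectors p₁, p₂ with components (cos φ cos λ, cos φ sin λ, sin φ).
The central angle between the endpoints is δ = arccos(p₁·p₂) ≈ 1.627 rad (93.2°). The total great-circle distance is δ·R ≈ 1.627 × 6371 ≈ 10363 km, so the target fraction is f = 8000/10363 ≈ 0.772.
Interpolate at f ≈ 0.772 with slerp weights a = sin((1−f)δ)/sin δ ≈ 0.363, b = sin(fδ)/sin δ ≈ 0.952.
p = a·p₁ + b·p₂ ≈ (0.926, 0.307, -0.219); φ = arcsin(p_z) ≈ -12.65°, λ = atan2(p_y, p_x) ≈ 18.34°.

≈ 13°S, 18°E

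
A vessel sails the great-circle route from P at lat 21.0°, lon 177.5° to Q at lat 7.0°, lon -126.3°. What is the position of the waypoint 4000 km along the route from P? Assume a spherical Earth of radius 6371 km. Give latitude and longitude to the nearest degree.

From cos δ = sin φ₁ sin φ₂ + cos φ₁ cos φ₂ cos Δλ, the central angle is δ ≈ 0.977 rad (56.0°). The total great-circle distance is δ·R ≈ 0.977 × 6371 ≈ 6227 km, so the target fraction is f = 4000/6227 ≈ 0.642.
Interpolate at f ≈ 0.642 with slerp weights a = sin((1−f)δ)/sin δ ≈ 0.413, b = sin(fδ)/sin δ ≈ 0.709.
p = a·p₁ + b·p₂ ≈ (-0.802, -0.550, 0.234); φ = arcsin(p_z) ≈ 13.56°, λ = atan2(p_y, p_x) ≈ -145.55°.

≈ lat 14°, lon -146°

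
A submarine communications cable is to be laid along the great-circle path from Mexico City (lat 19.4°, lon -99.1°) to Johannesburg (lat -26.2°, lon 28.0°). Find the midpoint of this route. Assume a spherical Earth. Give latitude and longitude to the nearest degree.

≈ lat -8°, lon -38°

Convert each endpoint to a unit vector on the sphere (x = cos φ cos λ, y = cos φ sin λ, z = sin φ).
The central angle between the endpoints is δ = arccos(p₁·p₂) ≈ 2.288 rad (131.1°).
Interpolate at f = 1/2 with slerp weights a = sin((1−f)δ)/sin δ ≈ 1.208, b = sin(fδ)/sin δ ≈ 1.208.
p = a·p₁ + b·p₂ ≈ (0.777, -0.616, -0.132); φ = arcsin(p_z) ≈ -7.59°, λ = atan2(p_y, p_x) ≈ -38.42°.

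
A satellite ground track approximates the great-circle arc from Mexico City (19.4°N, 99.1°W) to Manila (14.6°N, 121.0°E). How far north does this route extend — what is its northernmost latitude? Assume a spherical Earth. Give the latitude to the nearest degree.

≈ 42°N

The great circle lies in the plane with unit normal n̂ = (p₁ × p₂)/|p₁ × p₂|.
Here n̂_z ≈ -0.745; the vertex latitude is φ_max = arccos|n̂_z| ≈ 41.8°.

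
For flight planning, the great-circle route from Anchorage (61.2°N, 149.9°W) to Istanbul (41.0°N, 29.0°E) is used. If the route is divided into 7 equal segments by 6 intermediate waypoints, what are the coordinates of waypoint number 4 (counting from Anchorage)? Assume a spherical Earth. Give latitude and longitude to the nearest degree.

From cos δ = sin φ₁ sin φ₂ + cos φ₁ cos φ₂ cos Δλ, the central angle is δ ≈ 1.358 rad (77.8°).
Interpolate at f = 4/7 with slerp weights a = sin((1−f)δ)/sin δ ≈ 0.562, b = sin(fδ)/sin δ ≈ 0.717.
p = a·p₁ + b·p₂ ≈ (0.239, 0.126, 0.963); φ = arcsin(p_z) ≈ 74.34°, λ = atan2(p_y, p_x) ≈ 27.90°.

≈ 74°N, 28°E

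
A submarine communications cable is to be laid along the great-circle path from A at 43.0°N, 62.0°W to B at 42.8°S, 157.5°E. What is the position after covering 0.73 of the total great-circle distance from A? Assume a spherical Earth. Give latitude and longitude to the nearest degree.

Convert each endpoint to a unit vector on the sphere (x = cos φ cos λ, y = cos φ sin λ, z = sin φ).
The central angle between the endpoints is δ = arccos(p₁·p₂) ≈ 2.641 rad (151.3°).
Interpolate at f = 0.73 with slerp weights a = sin((1−f)δ)/sin δ ≈ 1.364, b = sin(fδ)/sin δ ≈ 1.953.
p = a·p₁ + b·p₂ ≈ (-0.856, -0.332, -0.397); φ = arcsin(p_z) ≈ -23.38°, λ = atan2(p_y, p_x) ≈ -158.77°.

≈ 23°S, 159°W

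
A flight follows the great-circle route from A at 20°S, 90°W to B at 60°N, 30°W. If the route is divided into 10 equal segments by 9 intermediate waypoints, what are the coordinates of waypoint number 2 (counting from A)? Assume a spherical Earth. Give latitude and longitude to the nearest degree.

≈ 3°S, 82°W

Write both endpoints as unit vectors p₁, p₂ with components (cos φ cos λ, cos φ sin λ, sin φ).
The central angle between the endpoints is δ = arccos(p₁·p₂) ≈ 1.632 rad (93.5°).
Interpolate at f = 2/10 with slerp weights a = sin((1−f)δ)/sin δ ≈ 0.967, b = sin(fδ)/sin δ ≈ 0.321.
p = a·p₁ + b·p₂ ≈ (0.139, -0.989, -0.052); φ = arcsin(p_z) ≈ -3.01°, λ = atan2(p_y, p_x) ≈ -81.99°.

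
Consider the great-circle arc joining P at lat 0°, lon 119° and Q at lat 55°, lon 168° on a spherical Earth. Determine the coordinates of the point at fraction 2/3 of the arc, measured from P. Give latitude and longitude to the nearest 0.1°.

≈ lat 38.9°, lon 144.2°

Write both endpoints as unit vectors p₁, p₂ with components (cos φ cos λ, cos φ sin λ, sin φ).
The central angle between the endpoints is δ = arccos(p₁·p₂) ≈ 1.185 rad (67.9°).
Interpolate at f = 2/3 with slerp weights a = sin((1−f)δ)/sin δ ≈ 0.415, b = sin(fδ)/sin δ ≈ 0.767.
p = a·p₁ + b·p₂ ≈ (-0.632, 0.455, 0.628); φ = arcsin(p_z) ≈ 38.91°, λ = atan2(p_y, p_x) ≈ 144.25°.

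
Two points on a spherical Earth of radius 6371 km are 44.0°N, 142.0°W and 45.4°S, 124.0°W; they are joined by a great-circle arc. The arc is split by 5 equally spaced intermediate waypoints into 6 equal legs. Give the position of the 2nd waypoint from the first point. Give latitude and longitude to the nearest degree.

≈ 14°N, 136°W

Convert each endpoint to a unit vector on the sphere (x = cos φ cos λ, y = cos φ sin λ, z = sin φ).
The central angle between the endpoints is δ = arccos(p₁·p₂) ≈ 1.585 rad (90.8°).
Interpolate at f = 2/6 with slerp weights a = sin((1−f)δ)/sin δ ≈ 0.871, b = sin(fδ)/sin δ ≈ 0.504.
p = a·p₁ + b·p₂ ≈ (-0.692, -0.679, 0.246); φ = arcsin(p_z) ≈ 14.24°, λ = atan2(p_y, p_x) ≈ -135.52°.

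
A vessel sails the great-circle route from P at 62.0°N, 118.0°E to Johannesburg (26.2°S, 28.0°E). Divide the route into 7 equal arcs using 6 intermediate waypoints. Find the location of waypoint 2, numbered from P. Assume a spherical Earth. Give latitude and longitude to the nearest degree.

≈ 44°N, 72°E

Write both endpoints as unit vectors p₁, p₂ with components (cos φ cos λ, cos φ sin λ, sin φ).
The central angle between the endpoints is δ = arccos(p₁·p₂) ≈ 1.971 rad (112.9°).
Interpolate at f = 2/7 with slerp weights a = sin((1−f)δ)/sin δ ≈ 1.072, b = sin(fδ)/sin δ ≈ 0.580.
p = a·p₁ + b·p₂ ≈ (0.223, 0.688, 0.690); φ = arcsin(p_z) ≈ 43.64°, λ = atan2(p_y, p_x) ≈ 72.04°.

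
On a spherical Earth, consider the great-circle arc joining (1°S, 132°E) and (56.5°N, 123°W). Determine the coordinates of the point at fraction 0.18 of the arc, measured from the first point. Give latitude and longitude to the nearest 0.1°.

Convert each endpoint to a unit vector on the sphere (x = cos φ cos λ, y = cos φ sin λ, z = sin φ).
The central angle between the endpoints is δ = arccos(p₁·p₂) ≈ 1.729 rad (99.1°).
Interpolate at f = 0.18 with slerp weights a = sin((1−f)δ)/sin δ ≈ 1.001, b = sin(fδ)/sin δ ≈ 0.310.
p = a·p₁ + b·p₂ ≈ (-0.763, 0.600, 0.241); φ = arcsin(p_z) ≈ 13.95°, λ = atan2(p_y, p_x) ≈ 141.81°.

≈ (14.0°N, 141.8°E)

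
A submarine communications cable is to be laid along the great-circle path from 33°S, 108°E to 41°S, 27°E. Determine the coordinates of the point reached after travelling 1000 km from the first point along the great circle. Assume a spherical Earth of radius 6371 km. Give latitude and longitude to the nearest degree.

Write both endpoints as unit vectors p₁, p₂ with components (cos φ cos λ, cos φ sin λ, sin φ).
The central angle between the endpoints is δ = arccos(p₁·p₂) ≈ 1.097 rad (62.8°). The total great-circle distance is δ·R ≈ 1.097 × 6371 ≈ 6989 km, so the target fraction is f = 1000/6989 ≈ 0.143.
Interpolate at f ≈ 0.143 with slerp weights a = sin((1−f)δ)/sin δ ≈ 0.908, b = sin(fδ)/sin δ ≈ 0.176.
p = a·p₁ + b·p₂ ≈ (-0.117, 0.784, -0.610); φ = arcsin(p_z) ≈ -37.56°, λ = atan2(p_y, p_x) ≈ 98.49°.

≈ 38°S, 98°E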